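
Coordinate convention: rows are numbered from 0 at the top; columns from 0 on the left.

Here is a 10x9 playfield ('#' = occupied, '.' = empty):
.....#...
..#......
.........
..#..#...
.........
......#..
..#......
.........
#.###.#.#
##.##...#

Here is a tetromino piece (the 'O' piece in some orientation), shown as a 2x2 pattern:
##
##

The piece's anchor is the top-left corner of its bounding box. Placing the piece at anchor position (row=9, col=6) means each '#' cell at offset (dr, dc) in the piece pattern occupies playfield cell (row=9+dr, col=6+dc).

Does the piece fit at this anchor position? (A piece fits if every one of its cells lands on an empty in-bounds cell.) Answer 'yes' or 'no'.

Answer: no

Derivation:
Check each piece cell at anchor (9, 6):
  offset (0,0) -> (9,6): empty -> OK
  offset (0,1) -> (9,7): empty -> OK
  offset (1,0) -> (10,6): out of bounds -> FAIL
  offset (1,1) -> (10,7): out of bounds -> FAIL
All cells valid: no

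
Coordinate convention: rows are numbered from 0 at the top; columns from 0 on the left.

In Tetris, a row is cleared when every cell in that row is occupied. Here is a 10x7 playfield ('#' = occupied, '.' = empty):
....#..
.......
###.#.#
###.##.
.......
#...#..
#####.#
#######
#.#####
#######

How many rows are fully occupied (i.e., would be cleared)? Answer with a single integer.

Check each row:
  row 0: 6 empty cells -> not full
  row 1: 7 empty cells -> not full
  row 2: 2 empty cells -> not full
  row 3: 2 empty cells -> not full
  row 4: 7 empty cells -> not full
  row 5: 5 empty cells -> not full
  row 6: 1 empty cell -> not full
  row 7: 0 empty cells -> FULL (clear)
  row 8: 1 empty cell -> not full
  row 9: 0 empty cells -> FULL (clear)
Total rows cleared: 2

Answer: 2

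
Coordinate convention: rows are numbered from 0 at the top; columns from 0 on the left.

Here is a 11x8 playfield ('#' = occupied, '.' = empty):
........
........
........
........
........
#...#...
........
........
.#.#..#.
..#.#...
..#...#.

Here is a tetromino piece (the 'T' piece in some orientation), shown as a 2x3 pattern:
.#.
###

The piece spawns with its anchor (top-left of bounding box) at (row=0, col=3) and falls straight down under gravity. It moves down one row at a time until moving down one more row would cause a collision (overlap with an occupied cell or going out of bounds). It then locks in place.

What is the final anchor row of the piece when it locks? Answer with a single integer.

Spawn at (row=0, col=3). Try each row:
  row 0: fits
  row 1: fits
  row 2: fits
  row 3: fits
  row 4: blocked -> lock at row 3

Answer: 3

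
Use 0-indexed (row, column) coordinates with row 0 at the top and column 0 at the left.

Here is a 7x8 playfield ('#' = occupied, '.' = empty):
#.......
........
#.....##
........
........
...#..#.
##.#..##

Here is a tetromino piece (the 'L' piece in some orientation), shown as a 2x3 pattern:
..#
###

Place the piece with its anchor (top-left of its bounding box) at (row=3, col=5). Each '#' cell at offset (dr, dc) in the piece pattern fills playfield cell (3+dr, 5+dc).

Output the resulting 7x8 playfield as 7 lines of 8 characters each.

Answer: #.......
........
#.....##
.......#
.....###
...#..#.
##.#..##

Derivation:
Fill (3+0,5+2) = (3,7)
Fill (3+1,5+0) = (4,5)
Fill (3+1,5+1) = (4,6)
Fill (3+1,5+2) = (4,7)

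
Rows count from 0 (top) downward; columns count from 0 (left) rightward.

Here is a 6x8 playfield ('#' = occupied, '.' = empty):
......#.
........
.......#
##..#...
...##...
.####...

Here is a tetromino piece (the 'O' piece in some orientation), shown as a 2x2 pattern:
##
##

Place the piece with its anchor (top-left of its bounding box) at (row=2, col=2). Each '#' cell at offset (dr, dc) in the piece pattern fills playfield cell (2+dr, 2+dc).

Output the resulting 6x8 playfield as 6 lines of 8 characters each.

Answer: ......#.
........
..##...#
#####...
...##...
.####...

Derivation:
Fill (2+0,2+0) = (2,2)
Fill (2+0,2+1) = (2,3)
Fill (2+1,2+0) = (3,2)
Fill (2+1,2+1) = (3,3)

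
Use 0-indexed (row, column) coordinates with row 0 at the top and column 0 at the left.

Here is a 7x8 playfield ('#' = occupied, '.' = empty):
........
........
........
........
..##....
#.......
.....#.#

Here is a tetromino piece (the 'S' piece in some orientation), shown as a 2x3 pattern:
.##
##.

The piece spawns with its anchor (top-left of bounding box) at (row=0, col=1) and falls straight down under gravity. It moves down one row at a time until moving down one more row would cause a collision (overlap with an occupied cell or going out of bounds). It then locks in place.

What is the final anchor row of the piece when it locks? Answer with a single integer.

Answer: 2

Derivation:
Spawn at (row=0, col=1). Try each row:
  row 0: fits
  row 1: fits
  row 2: fits
  row 3: blocked -> lock at row 2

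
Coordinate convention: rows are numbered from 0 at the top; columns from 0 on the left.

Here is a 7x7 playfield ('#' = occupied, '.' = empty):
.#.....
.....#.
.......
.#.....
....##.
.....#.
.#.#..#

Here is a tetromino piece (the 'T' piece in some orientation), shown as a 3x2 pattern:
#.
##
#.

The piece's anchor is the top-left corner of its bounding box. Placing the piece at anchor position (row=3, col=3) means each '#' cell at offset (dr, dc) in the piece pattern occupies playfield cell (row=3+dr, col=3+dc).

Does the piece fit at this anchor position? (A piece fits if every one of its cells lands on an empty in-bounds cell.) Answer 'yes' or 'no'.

Answer: no

Derivation:
Check each piece cell at anchor (3, 3):
  offset (0,0) -> (3,3): empty -> OK
  offset (1,0) -> (4,3): empty -> OK
  offset (1,1) -> (4,4): occupied ('#') -> FAIL
  offset (2,0) -> (5,3): empty -> OK
All cells valid: no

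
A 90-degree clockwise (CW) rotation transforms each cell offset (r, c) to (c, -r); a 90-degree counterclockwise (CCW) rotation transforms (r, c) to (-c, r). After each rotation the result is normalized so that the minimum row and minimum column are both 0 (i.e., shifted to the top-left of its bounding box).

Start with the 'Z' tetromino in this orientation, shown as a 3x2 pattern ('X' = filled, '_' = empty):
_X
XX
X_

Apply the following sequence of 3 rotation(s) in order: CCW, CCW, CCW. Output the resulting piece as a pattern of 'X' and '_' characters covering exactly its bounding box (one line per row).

Answer: XX_
_XX

Derivation:
Start:
_X
XX
X_
After rotation 1 (CCW):
XX_
_XX
After rotation 2 (CCW):
_X
XX
X_
After rotation 3 (CCW):
XX_
_XX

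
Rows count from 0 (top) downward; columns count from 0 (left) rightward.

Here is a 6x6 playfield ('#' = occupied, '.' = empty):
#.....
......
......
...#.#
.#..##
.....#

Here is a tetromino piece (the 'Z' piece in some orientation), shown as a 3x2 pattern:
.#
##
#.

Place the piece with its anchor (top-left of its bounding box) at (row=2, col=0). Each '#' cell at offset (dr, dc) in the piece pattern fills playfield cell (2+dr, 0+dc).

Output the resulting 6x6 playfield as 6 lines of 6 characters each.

Answer: #.....
......
.#....
##.#.#
##..##
.....#

Derivation:
Fill (2+0,0+1) = (2,1)
Fill (2+1,0+0) = (3,0)
Fill (2+1,0+1) = (3,1)
Fill (2+2,0+0) = (4,0)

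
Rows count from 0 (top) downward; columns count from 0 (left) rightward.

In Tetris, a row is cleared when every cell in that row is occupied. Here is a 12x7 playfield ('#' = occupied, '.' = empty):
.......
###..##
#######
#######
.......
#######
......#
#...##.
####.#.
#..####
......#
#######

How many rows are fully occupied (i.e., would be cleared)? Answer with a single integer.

Check each row:
  row 0: 7 empty cells -> not full
  row 1: 2 empty cells -> not full
  row 2: 0 empty cells -> FULL (clear)
  row 3: 0 empty cells -> FULL (clear)
  row 4: 7 empty cells -> not full
  row 5: 0 empty cells -> FULL (clear)
  row 6: 6 empty cells -> not full
  row 7: 4 empty cells -> not full
  row 8: 2 empty cells -> not full
  row 9: 2 empty cells -> not full
  row 10: 6 empty cells -> not full
  row 11: 0 empty cells -> FULL (clear)
Total rows cleared: 4

Answer: 4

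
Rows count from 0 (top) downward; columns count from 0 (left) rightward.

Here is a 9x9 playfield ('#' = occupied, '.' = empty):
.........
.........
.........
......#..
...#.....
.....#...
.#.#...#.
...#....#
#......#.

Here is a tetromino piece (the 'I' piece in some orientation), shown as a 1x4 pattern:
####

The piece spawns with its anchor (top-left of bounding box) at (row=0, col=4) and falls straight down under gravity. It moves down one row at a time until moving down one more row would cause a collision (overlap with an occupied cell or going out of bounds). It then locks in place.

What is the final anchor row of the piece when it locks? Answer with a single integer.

Answer: 2

Derivation:
Spawn at (row=0, col=4). Try each row:
  row 0: fits
  row 1: fits
  row 2: fits
  row 3: blocked -> lock at row 2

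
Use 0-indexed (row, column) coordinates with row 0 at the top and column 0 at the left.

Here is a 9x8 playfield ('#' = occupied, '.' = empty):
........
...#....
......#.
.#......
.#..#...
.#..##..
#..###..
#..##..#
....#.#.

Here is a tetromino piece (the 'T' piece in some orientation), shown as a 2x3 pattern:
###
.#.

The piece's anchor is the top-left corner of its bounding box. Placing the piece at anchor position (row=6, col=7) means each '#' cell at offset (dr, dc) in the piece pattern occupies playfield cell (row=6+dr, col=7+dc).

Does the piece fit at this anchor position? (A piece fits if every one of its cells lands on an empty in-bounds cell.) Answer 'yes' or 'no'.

Check each piece cell at anchor (6, 7):
  offset (0,0) -> (6,7): empty -> OK
  offset (0,1) -> (6,8): out of bounds -> FAIL
  offset (0,2) -> (6,9): out of bounds -> FAIL
  offset (1,1) -> (7,8): out of bounds -> FAIL
All cells valid: no

Answer: no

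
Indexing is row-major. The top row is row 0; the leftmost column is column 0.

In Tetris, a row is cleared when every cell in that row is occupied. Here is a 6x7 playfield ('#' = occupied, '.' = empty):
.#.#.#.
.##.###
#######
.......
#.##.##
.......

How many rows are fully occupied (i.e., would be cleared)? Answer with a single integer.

Answer: 1

Derivation:
Check each row:
  row 0: 4 empty cells -> not full
  row 1: 2 empty cells -> not full
  row 2: 0 empty cells -> FULL (clear)
  row 3: 7 empty cells -> not full
  row 4: 2 empty cells -> not full
  row 5: 7 empty cells -> not full
Total rows cleared: 1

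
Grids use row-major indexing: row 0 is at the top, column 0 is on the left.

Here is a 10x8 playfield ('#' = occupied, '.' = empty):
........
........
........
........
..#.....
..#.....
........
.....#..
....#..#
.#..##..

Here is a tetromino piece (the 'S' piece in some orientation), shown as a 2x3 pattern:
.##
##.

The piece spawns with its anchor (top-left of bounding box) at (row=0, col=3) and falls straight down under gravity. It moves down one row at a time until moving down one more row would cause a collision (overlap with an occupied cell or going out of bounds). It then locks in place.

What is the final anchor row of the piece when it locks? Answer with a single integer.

Answer: 6

Derivation:
Spawn at (row=0, col=3). Try each row:
  row 0: fits
  row 1: fits
  row 2: fits
  row 3: fits
  row 4: fits
  row 5: fits
  row 6: fits
  row 7: blocked -> lock at row 6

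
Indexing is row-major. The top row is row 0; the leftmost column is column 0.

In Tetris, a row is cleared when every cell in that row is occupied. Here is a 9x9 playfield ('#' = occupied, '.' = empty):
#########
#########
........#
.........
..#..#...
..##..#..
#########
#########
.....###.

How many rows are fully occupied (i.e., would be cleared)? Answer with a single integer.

Answer: 4

Derivation:
Check each row:
  row 0: 0 empty cells -> FULL (clear)
  row 1: 0 empty cells -> FULL (clear)
  row 2: 8 empty cells -> not full
  row 3: 9 empty cells -> not full
  row 4: 7 empty cells -> not full
  row 5: 6 empty cells -> not full
  row 6: 0 empty cells -> FULL (clear)
  row 7: 0 empty cells -> FULL (clear)
  row 8: 6 empty cells -> not full
Total rows cleared: 4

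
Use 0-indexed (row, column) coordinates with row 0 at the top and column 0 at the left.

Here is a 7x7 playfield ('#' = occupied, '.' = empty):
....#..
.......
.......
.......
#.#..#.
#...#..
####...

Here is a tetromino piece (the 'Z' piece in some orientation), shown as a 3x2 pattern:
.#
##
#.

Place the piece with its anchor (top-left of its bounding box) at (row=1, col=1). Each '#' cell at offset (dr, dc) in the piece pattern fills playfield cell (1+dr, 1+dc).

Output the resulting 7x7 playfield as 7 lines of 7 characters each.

Answer: ....#..
..#....
.##....
.#.....
#.#..#.
#...#..
####...

Derivation:
Fill (1+0,1+1) = (1,2)
Fill (1+1,1+0) = (2,1)
Fill (1+1,1+1) = (2,2)
Fill (1+2,1+0) = (3,1)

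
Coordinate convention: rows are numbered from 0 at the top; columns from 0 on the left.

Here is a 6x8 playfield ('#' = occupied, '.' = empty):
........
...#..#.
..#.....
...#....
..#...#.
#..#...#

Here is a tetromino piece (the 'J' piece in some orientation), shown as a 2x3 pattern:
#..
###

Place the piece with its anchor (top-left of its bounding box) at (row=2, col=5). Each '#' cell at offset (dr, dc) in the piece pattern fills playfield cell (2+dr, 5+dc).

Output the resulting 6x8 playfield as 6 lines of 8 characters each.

Fill (2+0,5+0) = (2,5)
Fill (2+1,5+0) = (3,5)
Fill (2+1,5+1) = (3,6)
Fill (2+1,5+2) = (3,7)

Answer: ........
...#..#.
..#..#..
...#.###
..#...#.
#..#...#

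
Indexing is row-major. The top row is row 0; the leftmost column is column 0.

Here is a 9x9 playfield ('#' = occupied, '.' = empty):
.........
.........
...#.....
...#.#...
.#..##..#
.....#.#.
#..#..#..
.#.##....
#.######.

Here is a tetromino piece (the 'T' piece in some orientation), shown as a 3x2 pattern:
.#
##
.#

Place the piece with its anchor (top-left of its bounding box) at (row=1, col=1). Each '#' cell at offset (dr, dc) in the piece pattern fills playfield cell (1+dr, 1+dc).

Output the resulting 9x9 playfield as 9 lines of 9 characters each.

Fill (1+0,1+1) = (1,2)
Fill (1+1,1+0) = (2,1)
Fill (1+1,1+1) = (2,2)
Fill (1+2,1+1) = (3,2)

Answer: .........
..#......
.###.....
..##.#...
.#..##..#
.....#.#.
#..#..#..
.#.##....
#.######.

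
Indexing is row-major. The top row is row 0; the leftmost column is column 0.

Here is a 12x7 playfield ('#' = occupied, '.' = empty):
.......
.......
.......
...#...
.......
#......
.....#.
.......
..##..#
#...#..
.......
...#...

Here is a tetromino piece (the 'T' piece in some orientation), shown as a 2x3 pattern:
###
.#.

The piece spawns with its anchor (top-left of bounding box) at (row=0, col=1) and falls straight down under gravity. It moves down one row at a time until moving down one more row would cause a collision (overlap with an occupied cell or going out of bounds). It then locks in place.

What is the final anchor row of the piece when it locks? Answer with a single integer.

Spawn at (row=0, col=1). Try each row:
  row 0: fits
  row 1: fits
  row 2: fits
  row 3: blocked -> lock at row 2

Answer: 2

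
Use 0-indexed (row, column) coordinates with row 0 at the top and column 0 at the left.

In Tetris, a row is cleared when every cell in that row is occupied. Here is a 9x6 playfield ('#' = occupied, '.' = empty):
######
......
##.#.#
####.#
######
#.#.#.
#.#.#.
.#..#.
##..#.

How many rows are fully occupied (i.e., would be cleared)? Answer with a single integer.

Check each row:
  row 0: 0 empty cells -> FULL (clear)
  row 1: 6 empty cells -> not full
  row 2: 2 empty cells -> not full
  row 3: 1 empty cell -> not full
  row 4: 0 empty cells -> FULL (clear)
  row 5: 3 empty cells -> not full
  row 6: 3 empty cells -> not full
  row 7: 4 empty cells -> not full
  row 8: 3 empty cells -> not full
Total rows cleared: 2

Answer: 2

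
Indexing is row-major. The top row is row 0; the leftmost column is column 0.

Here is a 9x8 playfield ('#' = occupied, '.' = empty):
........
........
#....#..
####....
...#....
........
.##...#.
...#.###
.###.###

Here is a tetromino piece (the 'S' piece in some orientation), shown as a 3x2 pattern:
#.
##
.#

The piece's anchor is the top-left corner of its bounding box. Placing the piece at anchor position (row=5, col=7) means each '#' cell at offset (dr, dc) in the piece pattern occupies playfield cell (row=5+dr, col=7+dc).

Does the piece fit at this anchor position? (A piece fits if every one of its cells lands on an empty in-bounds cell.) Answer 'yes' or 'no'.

Check each piece cell at anchor (5, 7):
  offset (0,0) -> (5,7): empty -> OK
  offset (1,0) -> (6,7): empty -> OK
  offset (1,1) -> (6,8): out of bounds -> FAIL
  offset (2,1) -> (7,8): out of bounds -> FAIL
All cells valid: no

Answer: no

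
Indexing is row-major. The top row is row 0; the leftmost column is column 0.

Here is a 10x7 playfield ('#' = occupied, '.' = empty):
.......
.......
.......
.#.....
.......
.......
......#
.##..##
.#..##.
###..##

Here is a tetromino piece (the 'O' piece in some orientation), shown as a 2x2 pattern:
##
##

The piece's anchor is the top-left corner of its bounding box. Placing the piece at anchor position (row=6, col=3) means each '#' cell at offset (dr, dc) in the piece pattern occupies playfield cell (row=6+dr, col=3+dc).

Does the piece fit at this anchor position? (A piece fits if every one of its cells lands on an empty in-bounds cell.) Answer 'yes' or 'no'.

Check each piece cell at anchor (6, 3):
  offset (0,0) -> (6,3): empty -> OK
  offset (0,1) -> (6,4): empty -> OK
  offset (1,0) -> (7,3): empty -> OK
  offset (1,1) -> (7,4): empty -> OK
All cells valid: yes

Answer: yes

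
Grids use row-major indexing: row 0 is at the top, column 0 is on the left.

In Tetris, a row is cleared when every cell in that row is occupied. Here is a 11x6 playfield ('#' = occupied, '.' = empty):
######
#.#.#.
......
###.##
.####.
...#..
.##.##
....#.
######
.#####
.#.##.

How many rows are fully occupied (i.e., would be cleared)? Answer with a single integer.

Check each row:
  row 0: 0 empty cells -> FULL (clear)
  row 1: 3 empty cells -> not full
  row 2: 6 empty cells -> not full
  row 3: 1 empty cell -> not full
  row 4: 2 empty cells -> not full
  row 5: 5 empty cells -> not full
  row 6: 2 empty cells -> not full
  row 7: 5 empty cells -> not full
  row 8: 0 empty cells -> FULL (clear)
  row 9: 1 empty cell -> not full
  row 10: 3 empty cells -> not full
Total rows cleared: 2

Answer: 2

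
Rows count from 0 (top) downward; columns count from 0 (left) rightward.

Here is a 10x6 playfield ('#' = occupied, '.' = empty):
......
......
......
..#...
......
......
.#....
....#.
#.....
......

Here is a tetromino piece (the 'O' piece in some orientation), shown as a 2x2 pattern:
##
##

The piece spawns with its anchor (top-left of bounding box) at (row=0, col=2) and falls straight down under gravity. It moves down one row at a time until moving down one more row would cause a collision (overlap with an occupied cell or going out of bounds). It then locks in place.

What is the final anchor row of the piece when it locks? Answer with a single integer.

Spawn at (row=0, col=2). Try each row:
  row 0: fits
  row 1: fits
  row 2: blocked -> lock at row 1

Answer: 1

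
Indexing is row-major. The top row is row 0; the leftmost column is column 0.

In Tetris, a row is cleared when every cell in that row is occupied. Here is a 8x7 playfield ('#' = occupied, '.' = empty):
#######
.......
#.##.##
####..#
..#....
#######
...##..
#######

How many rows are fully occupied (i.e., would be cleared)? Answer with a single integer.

Check each row:
  row 0: 0 empty cells -> FULL (clear)
  row 1: 7 empty cells -> not full
  row 2: 2 empty cells -> not full
  row 3: 2 empty cells -> not full
  row 4: 6 empty cells -> not full
  row 5: 0 empty cells -> FULL (clear)
  row 6: 5 empty cells -> not full
  row 7: 0 empty cells -> FULL (clear)
Total rows cleared: 3

Answer: 3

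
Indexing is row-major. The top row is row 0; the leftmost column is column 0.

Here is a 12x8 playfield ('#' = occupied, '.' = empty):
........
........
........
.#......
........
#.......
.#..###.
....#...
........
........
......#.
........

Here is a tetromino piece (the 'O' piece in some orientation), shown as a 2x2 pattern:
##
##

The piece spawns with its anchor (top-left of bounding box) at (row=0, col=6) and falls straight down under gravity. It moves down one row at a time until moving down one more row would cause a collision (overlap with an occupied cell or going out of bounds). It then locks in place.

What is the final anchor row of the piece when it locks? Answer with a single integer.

Answer: 4

Derivation:
Spawn at (row=0, col=6). Try each row:
  row 0: fits
  row 1: fits
  row 2: fits
  row 3: fits
  row 4: fits
  row 5: blocked -> lock at row 4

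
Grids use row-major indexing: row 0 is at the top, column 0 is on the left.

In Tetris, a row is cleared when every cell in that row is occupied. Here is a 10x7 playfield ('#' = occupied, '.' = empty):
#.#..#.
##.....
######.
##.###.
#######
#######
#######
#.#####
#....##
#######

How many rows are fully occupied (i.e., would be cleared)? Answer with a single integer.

Check each row:
  row 0: 4 empty cells -> not full
  row 1: 5 empty cells -> not full
  row 2: 1 empty cell -> not full
  row 3: 2 empty cells -> not full
  row 4: 0 empty cells -> FULL (clear)
  row 5: 0 empty cells -> FULL (clear)
  row 6: 0 empty cells -> FULL (clear)
  row 7: 1 empty cell -> not full
  row 8: 4 empty cells -> not full
  row 9: 0 empty cells -> FULL (clear)
Total rows cleared: 4

Answer: 4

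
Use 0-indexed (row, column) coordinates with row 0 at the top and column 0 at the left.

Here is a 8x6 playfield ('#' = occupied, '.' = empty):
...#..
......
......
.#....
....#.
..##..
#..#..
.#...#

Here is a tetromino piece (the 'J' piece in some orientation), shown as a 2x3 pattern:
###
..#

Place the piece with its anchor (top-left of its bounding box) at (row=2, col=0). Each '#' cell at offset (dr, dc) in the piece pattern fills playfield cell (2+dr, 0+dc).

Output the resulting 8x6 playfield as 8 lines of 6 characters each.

Fill (2+0,0+0) = (2,0)
Fill (2+0,0+1) = (2,1)
Fill (2+0,0+2) = (2,2)
Fill (2+1,0+2) = (3,2)

Answer: ...#..
......
###...
.##...
....#.
..##..
#..#..
.#...#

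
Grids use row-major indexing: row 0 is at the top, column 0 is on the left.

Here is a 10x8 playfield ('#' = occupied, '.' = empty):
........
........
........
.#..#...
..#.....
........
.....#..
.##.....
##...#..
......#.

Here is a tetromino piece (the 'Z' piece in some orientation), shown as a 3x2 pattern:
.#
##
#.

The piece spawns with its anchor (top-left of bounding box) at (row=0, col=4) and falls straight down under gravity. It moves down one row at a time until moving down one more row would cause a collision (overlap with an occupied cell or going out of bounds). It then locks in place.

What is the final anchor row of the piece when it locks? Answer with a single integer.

Answer: 0

Derivation:
Spawn at (row=0, col=4). Try each row:
  row 0: fits
  row 1: blocked -> lock at row 0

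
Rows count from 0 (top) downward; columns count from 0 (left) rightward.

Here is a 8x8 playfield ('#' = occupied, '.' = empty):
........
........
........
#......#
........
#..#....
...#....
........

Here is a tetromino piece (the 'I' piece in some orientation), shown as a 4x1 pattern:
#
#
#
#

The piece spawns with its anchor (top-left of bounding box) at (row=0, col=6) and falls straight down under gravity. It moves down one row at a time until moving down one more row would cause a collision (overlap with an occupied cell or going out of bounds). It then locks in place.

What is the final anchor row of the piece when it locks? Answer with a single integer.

Spawn at (row=0, col=6). Try each row:
  row 0: fits
  row 1: fits
  row 2: fits
  row 3: fits
  row 4: fits
  row 5: blocked -> lock at row 4

Answer: 4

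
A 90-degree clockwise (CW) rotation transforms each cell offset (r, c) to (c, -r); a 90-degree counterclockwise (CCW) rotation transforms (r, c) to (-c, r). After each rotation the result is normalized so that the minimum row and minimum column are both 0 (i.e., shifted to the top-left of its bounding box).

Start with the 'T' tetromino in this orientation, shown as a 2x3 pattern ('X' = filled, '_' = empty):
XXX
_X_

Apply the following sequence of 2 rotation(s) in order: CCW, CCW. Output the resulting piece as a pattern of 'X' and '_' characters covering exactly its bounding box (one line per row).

Answer: _X_
XXX

Derivation:
Start:
XXX
_X_
After rotation 1 (CCW):
X_
XX
X_
After rotation 2 (CCW):
_X_
XXX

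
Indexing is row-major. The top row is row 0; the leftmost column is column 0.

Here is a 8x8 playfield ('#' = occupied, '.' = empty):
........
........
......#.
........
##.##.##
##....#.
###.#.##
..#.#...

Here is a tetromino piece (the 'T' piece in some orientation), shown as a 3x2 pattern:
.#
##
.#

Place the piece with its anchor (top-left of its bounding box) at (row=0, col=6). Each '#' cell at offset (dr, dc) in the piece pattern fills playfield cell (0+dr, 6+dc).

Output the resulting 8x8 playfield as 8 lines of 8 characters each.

Fill (0+0,6+1) = (0,7)
Fill (0+1,6+0) = (1,6)
Fill (0+1,6+1) = (1,7)
Fill (0+2,6+1) = (2,7)

Answer: .......#
......##
......##
........
##.##.##
##....#.
###.#.##
..#.#...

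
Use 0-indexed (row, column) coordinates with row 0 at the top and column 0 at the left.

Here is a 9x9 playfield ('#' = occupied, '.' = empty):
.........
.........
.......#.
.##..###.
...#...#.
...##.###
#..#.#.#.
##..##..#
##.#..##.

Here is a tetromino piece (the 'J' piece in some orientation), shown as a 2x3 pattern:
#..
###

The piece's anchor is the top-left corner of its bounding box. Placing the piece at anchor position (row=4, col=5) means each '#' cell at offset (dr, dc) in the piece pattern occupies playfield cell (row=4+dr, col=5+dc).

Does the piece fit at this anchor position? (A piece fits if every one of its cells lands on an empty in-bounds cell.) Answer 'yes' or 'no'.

Check each piece cell at anchor (4, 5):
  offset (0,0) -> (4,5): empty -> OK
  offset (1,0) -> (5,5): empty -> OK
  offset (1,1) -> (5,6): occupied ('#') -> FAIL
  offset (1,2) -> (5,7): occupied ('#') -> FAIL
All cells valid: no

Answer: no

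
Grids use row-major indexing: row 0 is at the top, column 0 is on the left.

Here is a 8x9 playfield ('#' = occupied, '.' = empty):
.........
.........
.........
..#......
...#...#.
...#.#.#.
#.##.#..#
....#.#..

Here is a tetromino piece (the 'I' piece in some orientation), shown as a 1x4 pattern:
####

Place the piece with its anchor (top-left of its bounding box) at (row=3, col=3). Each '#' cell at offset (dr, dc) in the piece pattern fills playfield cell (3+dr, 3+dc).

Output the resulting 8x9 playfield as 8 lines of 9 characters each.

Fill (3+0,3+0) = (3,3)
Fill (3+0,3+1) = (3,4)
Fill (3+0,3+2) = (3,5)
Fill (3+0,3+3) = (3,6)

Answer: .........
.........
.........
..#####..
...#...#.
...#.#.#.
#.##.#..#
....#.#..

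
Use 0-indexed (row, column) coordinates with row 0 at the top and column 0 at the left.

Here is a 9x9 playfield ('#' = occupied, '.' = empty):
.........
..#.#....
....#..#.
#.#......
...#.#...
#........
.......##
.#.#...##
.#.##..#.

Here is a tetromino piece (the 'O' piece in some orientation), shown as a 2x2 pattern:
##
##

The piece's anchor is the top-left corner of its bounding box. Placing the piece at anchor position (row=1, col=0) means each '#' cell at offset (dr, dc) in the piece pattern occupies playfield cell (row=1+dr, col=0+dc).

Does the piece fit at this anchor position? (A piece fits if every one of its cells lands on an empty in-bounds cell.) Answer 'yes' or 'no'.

Answer: yes

Derivation:
Check each piece cell at anchor (1, 0):
  offset (0,0) -> (1,0): empty -> OK
  offset (0,1) -> (1,1): empty -> OK
  offset (1,0) -> (2,0): empty -> OK
  offset (1,1) -> (2,1): empty -> OK
All cells valid: yes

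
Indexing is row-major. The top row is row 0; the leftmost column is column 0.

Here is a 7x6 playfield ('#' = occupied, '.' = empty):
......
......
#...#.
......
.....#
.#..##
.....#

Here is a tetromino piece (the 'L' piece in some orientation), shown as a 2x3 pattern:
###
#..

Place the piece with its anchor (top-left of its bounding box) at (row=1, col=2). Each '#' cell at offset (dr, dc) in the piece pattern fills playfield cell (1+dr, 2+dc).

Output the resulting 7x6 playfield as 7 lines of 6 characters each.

Answer: ......
..###.
#.#.#.
......
.....#
.#..##
.....#

Derivation:
Fill (1+0,2+0) = (1,2)
Fill (1+0,2+1) = (1,3)
Fill (1+0,2+2) = (1,4)
Fill (1+1,2+0) = (2,2)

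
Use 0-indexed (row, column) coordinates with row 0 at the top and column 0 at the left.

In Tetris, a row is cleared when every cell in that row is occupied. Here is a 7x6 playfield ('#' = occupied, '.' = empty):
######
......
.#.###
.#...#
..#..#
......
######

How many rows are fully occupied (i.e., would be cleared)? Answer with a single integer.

Answer: 2

Derivation:
Check each row:
  row 0: 0 empty cells -> FULL (clear)
  row 1: 6 empty cells -> not full
  row 2: 2 empty cells -> not full
  row 3: 4 empty cells -> not full
  row 4: 4 empty cells -> not full
  row 5: 6 empty cells -> not full
  row 6: 0 empty cells -> FULL (clear)
Total rows cleared: 2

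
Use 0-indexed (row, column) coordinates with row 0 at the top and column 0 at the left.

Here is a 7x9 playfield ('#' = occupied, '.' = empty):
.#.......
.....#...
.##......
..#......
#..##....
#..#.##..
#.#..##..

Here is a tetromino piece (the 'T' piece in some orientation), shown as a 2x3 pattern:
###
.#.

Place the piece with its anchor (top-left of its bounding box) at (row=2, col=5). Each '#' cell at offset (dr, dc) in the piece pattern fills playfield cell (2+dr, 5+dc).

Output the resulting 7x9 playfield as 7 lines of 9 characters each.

Fill (2+0,5+0) = (2,5)
Fill (2+0,5+1) = (2,6)
Fill (2+0,5+2) = (2,7)
Fill (2+1,5+1) = (3,6)

Answer: .#.......
.....#...
.##..###.
..#...#..
#..##....
#..#.##..
#.#..##..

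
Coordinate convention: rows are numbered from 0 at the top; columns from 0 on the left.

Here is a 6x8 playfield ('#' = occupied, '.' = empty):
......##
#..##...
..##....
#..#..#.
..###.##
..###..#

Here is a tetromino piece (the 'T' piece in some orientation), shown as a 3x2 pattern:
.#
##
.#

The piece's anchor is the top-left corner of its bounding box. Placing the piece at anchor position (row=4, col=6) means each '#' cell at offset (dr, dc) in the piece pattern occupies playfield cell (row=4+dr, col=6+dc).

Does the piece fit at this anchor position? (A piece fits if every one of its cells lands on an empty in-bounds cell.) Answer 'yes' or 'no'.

Answer: no

Derivation:
Check each piece cell at anchor (4, 6):
  offset (0,1) -> (4,7): occupied ('#') -> FAIL
  offset (1,0) -> (5,6): empty -> OK
  offset (1,1) -> (5,7): occupied ('#') -> FAIL
  offset (2,1) -> (6,7): out of bounds -> FAIL
All cells valid: no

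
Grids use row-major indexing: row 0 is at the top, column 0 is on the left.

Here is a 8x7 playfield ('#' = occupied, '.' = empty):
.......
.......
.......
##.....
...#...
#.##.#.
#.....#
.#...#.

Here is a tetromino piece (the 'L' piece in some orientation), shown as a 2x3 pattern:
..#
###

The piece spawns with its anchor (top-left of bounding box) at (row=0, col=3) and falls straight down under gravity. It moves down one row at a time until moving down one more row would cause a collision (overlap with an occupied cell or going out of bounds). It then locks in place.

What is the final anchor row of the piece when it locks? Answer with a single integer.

Spawn at (row=0, col=3). Try each row:
  row 0: fits
  row 1: fits
  row 2: fits
  row 3: blocked -> lock at row 2

Answer: 2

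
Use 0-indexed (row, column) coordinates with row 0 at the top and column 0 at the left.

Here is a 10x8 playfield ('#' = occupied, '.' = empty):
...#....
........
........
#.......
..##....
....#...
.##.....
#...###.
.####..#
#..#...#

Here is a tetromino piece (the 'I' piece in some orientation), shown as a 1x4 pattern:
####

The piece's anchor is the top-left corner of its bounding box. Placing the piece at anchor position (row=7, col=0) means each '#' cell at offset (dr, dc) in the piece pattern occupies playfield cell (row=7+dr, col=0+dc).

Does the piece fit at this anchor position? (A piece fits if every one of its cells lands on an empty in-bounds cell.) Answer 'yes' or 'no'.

Check each piece cell at anchor (7, 0):
  offset (0,0) -> (7,0): occupied ('#') -> FAIL
  offset (0,1) -> (7,1): empty -> OK
  offset (0,2) -> (7,2): empty -> OK
  offset (0,3) -> (7,3): empty -> OK
All cells valid: no

Answer: no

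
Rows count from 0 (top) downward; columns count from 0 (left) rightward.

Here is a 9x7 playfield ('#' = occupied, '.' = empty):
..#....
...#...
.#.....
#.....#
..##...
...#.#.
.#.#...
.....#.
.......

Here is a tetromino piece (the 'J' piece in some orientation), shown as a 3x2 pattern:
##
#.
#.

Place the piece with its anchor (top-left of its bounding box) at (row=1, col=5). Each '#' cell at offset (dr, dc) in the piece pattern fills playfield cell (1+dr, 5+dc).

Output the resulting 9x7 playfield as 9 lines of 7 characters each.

Fill (1+0,5+0) = (1,5)
Fill (1+0,5+1) = (1,6)
Fill (1+1,5+0) = (2,5)
Fill (1+2,5+0) = (3,5)

Answer: ..#....
...#.##
.#...#.
#....##
..##...
...#.#.
.#.#...
.....#.
.......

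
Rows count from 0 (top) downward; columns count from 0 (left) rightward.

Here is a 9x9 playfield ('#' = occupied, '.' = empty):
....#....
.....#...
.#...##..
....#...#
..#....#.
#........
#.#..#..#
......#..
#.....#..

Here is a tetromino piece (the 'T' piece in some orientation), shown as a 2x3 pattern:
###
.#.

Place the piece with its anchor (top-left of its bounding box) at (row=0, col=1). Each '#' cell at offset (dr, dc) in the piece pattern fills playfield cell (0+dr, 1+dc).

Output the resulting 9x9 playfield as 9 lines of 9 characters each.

Fill (0+0,1+0) = (0,1)
Fill (0+0,1+1) = (0,2)
Fill (0+0,1+2) = (0,3)
Fill (0+1,1+1) = (1,2)

Answer: .####....
..#..#...
.#...##..
....#...#
..#....#.
#........
#.#..#..#
......#..
#.....#..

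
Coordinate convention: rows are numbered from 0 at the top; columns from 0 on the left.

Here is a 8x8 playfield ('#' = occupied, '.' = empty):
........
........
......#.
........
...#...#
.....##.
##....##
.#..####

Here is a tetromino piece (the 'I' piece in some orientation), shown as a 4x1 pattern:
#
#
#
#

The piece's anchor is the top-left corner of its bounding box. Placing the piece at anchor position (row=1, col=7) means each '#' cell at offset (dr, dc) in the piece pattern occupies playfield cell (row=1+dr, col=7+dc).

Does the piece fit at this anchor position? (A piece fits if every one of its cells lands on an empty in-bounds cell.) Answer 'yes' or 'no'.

Check each piece cell at anchor (1, 7):
  offset (0,0) -> (1,7): empty -> OK
  offset (1,0) -> (2,7): empty -> OK
  offset (2,0) -> (3,7): empty -> OK
  offset (3,0) -> (4,7): occupied ('#') -> FAIL
All cells valid: no

Answer: no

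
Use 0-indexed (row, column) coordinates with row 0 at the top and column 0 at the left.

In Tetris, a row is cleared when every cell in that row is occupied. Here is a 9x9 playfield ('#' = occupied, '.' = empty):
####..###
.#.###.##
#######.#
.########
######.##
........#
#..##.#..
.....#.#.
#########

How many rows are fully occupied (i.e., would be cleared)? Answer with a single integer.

Answer: 1

Derivation:
Check each row:
  row 0: 2 empty cells -> not full
  row 1: 3 empty cells -> not full
  row 2: 1 empty cell -> not full
  row 3: 1 empty cell -> not full
  row 4: 1 empty cell -> not full
  row 5: 8 empty cells -> not full
  row 6: 5 empty cells -> not full
  row 7: 7 empty cells -> not full
  row 8: 0 empty cells -> FULL (clear)
Total rows cleared: 1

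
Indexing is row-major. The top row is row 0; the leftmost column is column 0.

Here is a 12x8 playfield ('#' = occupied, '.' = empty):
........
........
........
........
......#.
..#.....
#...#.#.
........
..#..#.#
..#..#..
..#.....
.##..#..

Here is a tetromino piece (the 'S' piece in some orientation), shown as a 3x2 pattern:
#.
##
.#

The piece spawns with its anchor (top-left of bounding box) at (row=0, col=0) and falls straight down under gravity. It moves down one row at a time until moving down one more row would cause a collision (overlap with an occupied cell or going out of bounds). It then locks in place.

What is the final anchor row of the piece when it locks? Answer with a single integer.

Answer: 4

Derivation:
Spawn at (row=0, col=0). Try each row:
  row 0: fits
  row 1: fits
  row 2: fits
  row 3: fits
  row 4: fits
  row 5: blocked -> lock at row 4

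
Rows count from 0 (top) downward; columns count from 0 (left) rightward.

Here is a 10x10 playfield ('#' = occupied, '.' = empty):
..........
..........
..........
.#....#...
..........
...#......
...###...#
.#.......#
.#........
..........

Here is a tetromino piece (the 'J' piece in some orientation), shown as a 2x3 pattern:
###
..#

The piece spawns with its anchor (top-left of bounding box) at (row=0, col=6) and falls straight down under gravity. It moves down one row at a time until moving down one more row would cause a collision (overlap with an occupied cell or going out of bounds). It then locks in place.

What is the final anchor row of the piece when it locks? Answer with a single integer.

Spawn at (row=0, col=6). Try each row:
  row 0: fits
  row 1: fits
  row 2: fits
  row 3: blocked -> lock at row 2

Answer: 2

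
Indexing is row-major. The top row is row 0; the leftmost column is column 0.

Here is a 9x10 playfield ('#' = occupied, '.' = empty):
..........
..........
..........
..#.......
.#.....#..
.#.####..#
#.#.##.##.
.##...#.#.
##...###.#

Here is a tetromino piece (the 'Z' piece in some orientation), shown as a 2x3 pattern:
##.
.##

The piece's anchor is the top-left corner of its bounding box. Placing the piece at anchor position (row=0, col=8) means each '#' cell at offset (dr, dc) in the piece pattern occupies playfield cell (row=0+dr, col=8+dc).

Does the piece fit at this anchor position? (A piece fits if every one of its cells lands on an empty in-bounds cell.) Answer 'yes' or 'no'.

Check each piece cell at anchor (0, 8):
  offset (0,0) -> (0,8): empty -> OK
  offset (0,1) -> (0,9): empty -> OK
  offset (1,1) -> (1,9): empty -> OK
  offset (1,2) -> (1,10): out of bounds -> FAIL
All cells valid: no

Answer: no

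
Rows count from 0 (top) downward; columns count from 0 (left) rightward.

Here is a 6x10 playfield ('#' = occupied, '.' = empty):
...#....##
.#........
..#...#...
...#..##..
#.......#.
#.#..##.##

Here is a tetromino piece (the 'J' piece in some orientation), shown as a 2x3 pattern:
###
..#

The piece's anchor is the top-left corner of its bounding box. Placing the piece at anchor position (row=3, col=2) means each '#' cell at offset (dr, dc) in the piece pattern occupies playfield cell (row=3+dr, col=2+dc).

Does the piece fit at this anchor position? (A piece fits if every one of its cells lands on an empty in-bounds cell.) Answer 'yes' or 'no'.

Answer: no

Derivation:
Check each piece cell at anchor (3, 2):
  offset (0,0) -> (3,2): empty -> OK
  offset (0,1) -> (3,3): occupied ('#') -> FAIL
  offset (0,2) -> (3,4): empty -> OK
  offset (1,2) -> (4,4): empty -> OK
All cells valid: no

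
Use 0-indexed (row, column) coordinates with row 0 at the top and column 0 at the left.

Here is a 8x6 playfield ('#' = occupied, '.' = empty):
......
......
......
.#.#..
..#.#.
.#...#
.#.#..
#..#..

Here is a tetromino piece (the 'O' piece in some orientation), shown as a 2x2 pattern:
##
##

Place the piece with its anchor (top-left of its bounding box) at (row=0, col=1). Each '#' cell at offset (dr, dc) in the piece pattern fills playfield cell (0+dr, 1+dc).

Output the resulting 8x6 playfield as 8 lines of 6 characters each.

Fill (0+0,1+0) = (0,1)
Fill (0+0,1+1) = (0,2)
Fill (0+1,1+0) = (1,1)
Fill (0+1,1+1) = (1,2)

Answer: .##...
.##...
......
.#.#..
..#.#.
.#...#
.#.#..
#..#..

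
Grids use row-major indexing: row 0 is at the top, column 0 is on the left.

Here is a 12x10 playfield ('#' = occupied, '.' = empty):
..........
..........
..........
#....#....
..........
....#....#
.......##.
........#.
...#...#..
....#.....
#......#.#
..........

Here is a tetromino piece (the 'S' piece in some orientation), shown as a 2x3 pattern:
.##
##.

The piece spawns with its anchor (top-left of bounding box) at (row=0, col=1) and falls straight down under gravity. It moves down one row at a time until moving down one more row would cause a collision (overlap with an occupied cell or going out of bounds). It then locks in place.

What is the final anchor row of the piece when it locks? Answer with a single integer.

Spawn at (row=0, col=1). Try each row:
  row 0: fits
  row 1: fits
  row 2: fits
  row 3: fits
  row 4: fits
  row 5: fits
  row 6: fits
  row 7: fits
  row 8: blocked -> lock at row 7

Answer: 7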